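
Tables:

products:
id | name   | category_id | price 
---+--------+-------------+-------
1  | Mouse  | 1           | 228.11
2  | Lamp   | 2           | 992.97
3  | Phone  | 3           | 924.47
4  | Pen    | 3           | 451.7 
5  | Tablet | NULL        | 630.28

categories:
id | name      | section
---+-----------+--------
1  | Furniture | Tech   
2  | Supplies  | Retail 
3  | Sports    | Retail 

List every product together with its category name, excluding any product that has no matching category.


INNER JOIN keeps only products rows whose category_id matches an id in categories. Walk through each product:
  - product 1 (Mouse): category_id=1 -> matches Furniture
  - product 2 (Lamp): category_id=2 -> matches Supplies
  - product 3 (Phone): category_id=3 -> matches Sports
  - product 4 (Pen): category_id=3 -> matches Sports
  - product 5 (Tablet): category_id=NULL, no match -> dropped
So 1 of 5 rows is dropped.

SQL:
SELECT a.name, b.name AS category
FROM products a
INNER JOIN categories b ON a.category_id = b.id

Result:
name  | category 
------+----------
Mouse | Furniture
Lamp  | Supplies 
Phone | Sports   
Pen   | Sports   


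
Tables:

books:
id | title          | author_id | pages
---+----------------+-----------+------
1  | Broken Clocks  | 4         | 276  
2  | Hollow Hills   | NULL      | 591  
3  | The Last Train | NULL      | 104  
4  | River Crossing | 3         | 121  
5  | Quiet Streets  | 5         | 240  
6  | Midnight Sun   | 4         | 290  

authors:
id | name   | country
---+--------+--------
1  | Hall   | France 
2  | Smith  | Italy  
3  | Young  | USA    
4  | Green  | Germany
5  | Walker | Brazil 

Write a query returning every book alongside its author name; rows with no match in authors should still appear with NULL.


LEFT JOIN keeps every row from books (the left table); where author_id has no match in authors, the author columns become NULL. Walk through each book:
  - book 1 (Broken Clocks): author_id=4 -> matches Green
  - book 2 (Hollow Hills): author_id=NULL, no match -> kept with NULL
  - book 3 (The Last Train): author_id=NULL, no match -> kept with NULL
  - book 4 (River Crossing): author_id=3 -> matches Young
  - book 5 (Quiet Streets): author_id=5 -> matches Walker
  - book 6 (Midnight Sun): author_id=4 -> matches Green
All 6 rows appear; 2 have NULL author.

SQL:
SELECT a.title, b.name AS author
FROM books a
LEFT JOIN authors b ON a.author_id = b.id

Result:
title          | author
---------------+-------
Broken Clocks  | Green 
Hollow Hills   | NULL  
The Last Train | NULL  
River Crossing | Young 
Quiet Streets  | Walker
Midnight Sun   | Green 


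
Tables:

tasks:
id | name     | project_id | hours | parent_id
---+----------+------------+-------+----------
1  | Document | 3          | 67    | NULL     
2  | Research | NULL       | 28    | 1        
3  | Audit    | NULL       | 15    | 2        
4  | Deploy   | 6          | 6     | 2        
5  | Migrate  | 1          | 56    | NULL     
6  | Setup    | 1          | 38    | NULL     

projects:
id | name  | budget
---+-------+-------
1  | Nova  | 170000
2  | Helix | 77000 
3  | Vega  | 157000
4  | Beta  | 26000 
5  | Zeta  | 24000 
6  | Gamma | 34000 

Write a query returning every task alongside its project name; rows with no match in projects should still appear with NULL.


LEFT JOIN keeps every row from tasks (the left table); where project_id has no match in projects, the project columns become NULL. Walk through each task:
  - task 1 (Document): project_id=3 -> matches Vega
  - task 2 (Research): project_id=NULL, no match -> kept with NULL
  - task 3 (Audit): project_id=NULL, no match -> kept with NULL
  - task 4 (Deploy): project_id=6 -> matches Gamma
  - task 5 (Migrate): project_id=1 -> matches Nova
  - task 6 (Setup): project_id=1 -> matches Nova
All 6 rows appear; 2 have NULL project.

SQL:
SELECT a.name, b.name AS project
FROM tasks a
LEFT JOIN projects b ON a.project_id = b.id

Result:
name     | project
---------+--------
Document | Vega   
Research | NULL   
Audit    | NULL   
Deploy   | Gamma  
Migrate  | Nova   
Setup    | Nova   


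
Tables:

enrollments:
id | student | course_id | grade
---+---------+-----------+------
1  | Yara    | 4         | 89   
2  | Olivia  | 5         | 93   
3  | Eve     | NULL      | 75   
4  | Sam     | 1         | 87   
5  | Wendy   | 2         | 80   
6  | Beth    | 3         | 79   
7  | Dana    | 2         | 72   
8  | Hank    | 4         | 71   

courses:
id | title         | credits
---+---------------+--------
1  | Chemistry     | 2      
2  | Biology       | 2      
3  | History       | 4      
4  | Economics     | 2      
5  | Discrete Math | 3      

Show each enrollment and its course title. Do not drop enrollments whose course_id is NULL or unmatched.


LEFT JOIN keeps every row from enrollments (the left table); where course_id has no match in courses, the course columns become NULL. Walk through each enrollment:
  - enrollment 1 (Yara): course_id=4 -> matches Economics
  - enrollment 2 (Olivia): course_id=5 -> matches Discrete Math
  - enrollment 3 (Eve): course_id=NULL, no match -> kept with NULL
  - enrollment 4 (Sam): course_id=1 -> matches Chemistry
  - enrollment 5 (Wendy): course_id=2 -> matches Biology
  - enrollment 6 (Beth): course_id=3 -> matches History
  - enrollment 7 (Dana): course_id=2 -> matches Biology
  - enrollment 8 (Hank): course_id=4 -> matches Economics
All 8 rows appear; 1 has NULL course.

SQL:
SELECT a.student, b.title AS course
FROM enrollments a
LEFT JOIN courses b ON a.course_id = b.id

Result:
student | course       
--------+--------------
Yara    | Economics    
Olivia  | Discrete Math
Eve     | NULL         
Sam     | Chemistry    
Wendy   | Biology      
Beth    | History      
Dana    | Biology      
Hank    | Economics    


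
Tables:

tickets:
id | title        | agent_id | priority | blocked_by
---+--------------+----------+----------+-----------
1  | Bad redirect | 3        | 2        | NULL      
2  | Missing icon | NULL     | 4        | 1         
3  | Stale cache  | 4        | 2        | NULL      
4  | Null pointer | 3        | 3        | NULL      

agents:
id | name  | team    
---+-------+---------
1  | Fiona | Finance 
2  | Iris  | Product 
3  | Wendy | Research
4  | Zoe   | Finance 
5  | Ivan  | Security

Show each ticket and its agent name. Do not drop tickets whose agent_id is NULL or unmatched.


LEFT JOIN keeps every row from tickets (the left table); where agent_id has no match in agents, the agent columns become NULL. Walk through each ticket:
  - ticket 1 (Bad redirect): agent_id=3 -> matches Wendy
  - ticket 2 (Missing icon): agent_id=NULL, no match -> kept with NULL
  - ticket 3 (Stale cache): agent_id=4 -> matches Zoe
  - ticket 4 (Null pointer): agent_id=3 -> matches Wendy
All 4 rows appear; 1 has NULL agent.

SQL:
SELECT a.title, b.name AS agent
FROM tickets a
LEFT JOIN agents b ON a.agent_id = b.id

Result:
title        | agent
-------------+------
Bad redirect | Wendy
Missing icon | NULL 
Stale cache  | Zoe  
Null pointer | Wendy


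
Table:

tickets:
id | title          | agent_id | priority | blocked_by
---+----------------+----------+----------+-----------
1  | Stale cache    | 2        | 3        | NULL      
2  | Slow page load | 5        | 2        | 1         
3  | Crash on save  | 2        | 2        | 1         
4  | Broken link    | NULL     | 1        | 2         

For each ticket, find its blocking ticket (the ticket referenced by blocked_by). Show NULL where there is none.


This is a self-join: tickets is joined to a second copy of itself, matching each row's blocked_by to another row's id. Use LEFT JOIN so rows with blocked_by=NULL are kept.
  - ticket 1 (Stale cache): blocked_by=NULL -> NULL
  - ticket 2 (Slow page load): blocked_by=1 -> Stale cache
  - ticket 3 (Crash on save): blocked_by=1 -> Stale cache
  - ticket 4 (Broken link): blocked_by=2 -> Slow page load

SQL:
SELECT a.title AS item, b.title AS blocked_by
FROM tickets a
LEFT JOIN tickets b ON a.blocked_by = b.id

Result:
item           | blocked_by    
---------------+---------------
Stale cache    | NULL          
Slow page load | Stale cache   
Crash on save  | Stale cache   
Broken link    | Slow page load


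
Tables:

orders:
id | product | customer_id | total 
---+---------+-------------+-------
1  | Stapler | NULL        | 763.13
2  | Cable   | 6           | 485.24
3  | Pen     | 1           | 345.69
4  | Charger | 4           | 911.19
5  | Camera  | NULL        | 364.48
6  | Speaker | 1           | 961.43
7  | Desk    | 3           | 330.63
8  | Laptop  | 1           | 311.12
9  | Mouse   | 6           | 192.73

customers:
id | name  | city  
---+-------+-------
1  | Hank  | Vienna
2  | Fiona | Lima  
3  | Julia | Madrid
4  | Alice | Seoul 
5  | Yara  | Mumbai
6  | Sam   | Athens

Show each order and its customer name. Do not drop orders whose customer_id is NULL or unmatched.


LEFT JOIN keeps every row from orders (the left table); where customer_id has no match in customers, the customer columns become NULL. Walk through each order:
  - order 1 (Stapler): customer_id=NULL, no match -> kept with NULL
  - order 2 (Cable): customer_id=6 -> matches Sam
  - order 3 (Pen): customer_id=1 -> matches Hank
  - order 4 (Charger): customer_id=4 -> matches Alice
  - order 5 (Camera): customer_id=NULL, no match -> kept with NULL
  - order 6 (Speaker): customer_id=1 -> matches Hank
  - order 7 (Desk): customer_id=3 -> matches Julia
  - order 8 (Laptop): customer_id=1 -> matches Hank
  - order 9 (Mouse): customer_id=6 -> matches Sam
All 9 rows appear; 2 have NULL customer.

SQL:
SELECT a.product, b.name AS customer
FROM orders a
LEFT JOIN customers b ON a.customer_id = b.id

Result:
product | customer
--------+---------
Stapler | NULL    
Cable   | Sam     
Pen     | Hank    
Charger | Alice   
Camera  | NULL    
Speaker | Hank    
Desk    | Julia   
Laptop  | Hank    
Mouse   | Sam     


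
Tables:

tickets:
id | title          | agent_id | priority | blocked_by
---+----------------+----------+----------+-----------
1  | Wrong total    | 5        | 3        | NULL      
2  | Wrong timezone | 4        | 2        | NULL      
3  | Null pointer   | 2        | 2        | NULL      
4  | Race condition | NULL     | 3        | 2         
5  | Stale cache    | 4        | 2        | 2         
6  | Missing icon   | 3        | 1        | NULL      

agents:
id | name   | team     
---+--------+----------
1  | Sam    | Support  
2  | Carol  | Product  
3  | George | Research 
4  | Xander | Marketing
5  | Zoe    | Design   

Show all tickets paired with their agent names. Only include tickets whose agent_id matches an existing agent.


INNER JOIN keeps only tickets rows whose agent_id matches an id in agents. Walk through each ticket:
  - ticket 1 (Wrong total): agent_id=5 -> matches Zoe
  - ticket 2 (Wrong timezone): agent_id=4 -> matches Xander
  - ticket 3 (Null pointer): agent_id=2 -> matches Carol
  - ticket 4 (Race condition): agent_id=NULL, no match -> dropped
  - ticket 5 (Stale cache): agent_id=4 -> matches Xander
  - ticket 6 (Missing icon): agent_id=3 -> matches George
So 1 of 6 rows is dropped.

SQL:
SELECT a.title, b.name AS agent
FROM tickets a
INNER JOIN agents b ON a.agent_id = b.id

Result:
title          | agent 
---------------+-------
Wrong total    | Zoe   
Wrong timezone | Xander
Null pointer   | Carol 
Stale cache    | Xander
Missing icon   | George


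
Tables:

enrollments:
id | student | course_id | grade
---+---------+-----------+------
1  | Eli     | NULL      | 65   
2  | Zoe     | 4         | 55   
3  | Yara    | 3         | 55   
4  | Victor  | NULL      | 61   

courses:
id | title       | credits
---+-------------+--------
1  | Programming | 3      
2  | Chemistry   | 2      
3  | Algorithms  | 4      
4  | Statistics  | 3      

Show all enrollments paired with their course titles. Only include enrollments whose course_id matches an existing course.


INNER JOIN keeps only enrollments rows whose course_id matches an id in courses. Walk through each enrollment:
  - enrollment 1 (Eli): course_id=NULL, no match -> dropped
  - enrollment 2 (Zoe): course_id=4 -> matches Statistics
  - enrollment 3 (Yara): course_id=3 -> matches Algorithms
  - enrollment 4 (Victor): course_id=NULL, no match -> dropped
So 2 of 4 rows are dropped.

SQL:
SELECT a.student, b.title AS course
FROM enrollments a
INNER JOIN courses b ON a.course_id = b.id

Result:
student | course    
--------+-----------
Zoe     | Statistics
Yara    | Algorithms


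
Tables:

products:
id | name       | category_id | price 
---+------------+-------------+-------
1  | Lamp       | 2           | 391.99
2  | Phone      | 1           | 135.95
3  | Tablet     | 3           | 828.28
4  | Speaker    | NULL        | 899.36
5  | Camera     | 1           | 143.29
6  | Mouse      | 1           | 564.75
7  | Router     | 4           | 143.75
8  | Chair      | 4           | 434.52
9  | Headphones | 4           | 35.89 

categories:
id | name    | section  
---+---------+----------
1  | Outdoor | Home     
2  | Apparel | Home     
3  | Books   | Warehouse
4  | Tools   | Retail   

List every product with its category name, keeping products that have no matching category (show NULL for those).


LEFT JOIN keeps every row from products (the left table); where category_id has no match in categories, the category columns become NULL. Walk through each product:
  - product 1 (Lamp): category_id=2 -> matches Apparel
  - product 2 (Phone): category_id=1 -> matches Outdoor
  - product 3 (Tablet): category_id=3 -> matches Books
  - product 4 (Speaker): category_id=NULL, no match -> kept with NULL
  - product 5 (Camera): category_id=1 -> matches Outdoor
  - product 6 (Mouse): category_id=1 -> matches Outdoor
  - product 7 (Router): category_id=4 -> matches Tools
  - product 8 (Chair): category_id=4 -> matches Tools
  - product 9 (Headphones): category_id=4 -> matches Tools
All 9 rows appear; 1 has NULL category.

SQL:
SELECT a.name, b.name AS category
FROM products a
LEFT JOIN categories b ON a.category_id = b.id

Result:
name       | category
-----------+---------
Lamp       | Apparel 
Phone      | Outdoor 
Tablet     | Books   
Speaker    | NULL    
Camera     | Outdoor 
Mouse      | Outdoor 
Router     | Tools   
Chair      | Tools   
Headphones | Tools   


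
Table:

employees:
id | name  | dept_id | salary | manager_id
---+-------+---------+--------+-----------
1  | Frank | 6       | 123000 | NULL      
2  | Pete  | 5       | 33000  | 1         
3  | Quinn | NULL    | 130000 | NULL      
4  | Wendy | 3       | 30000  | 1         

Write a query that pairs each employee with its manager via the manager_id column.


This is a self-join: employees is joined to a second copy of itself, matching each row's manager_id to another row's id. Use LEFT JOIN so rows with manager_id=NULL are kept.
  - employee 1 (Frank): manager_id=NULL -> NULL
  - employee 2 (Pete): manager_id=1 -> Frank
  - employee 3 (Quinn): manager_id=NULL -> NULL
  - employee 4 (Wendy): manager_id=1 -> Frank

SQL:
SELECT a.name AS item, b.name AS manager
FROM employees a
LEFT JOIN employees b ON a.manager_id = b.id

Result:
item  | manager
------+--------
Frank | NULL   
Pete  | Frank  
Quinn | NULL   
Wendy | Frank  


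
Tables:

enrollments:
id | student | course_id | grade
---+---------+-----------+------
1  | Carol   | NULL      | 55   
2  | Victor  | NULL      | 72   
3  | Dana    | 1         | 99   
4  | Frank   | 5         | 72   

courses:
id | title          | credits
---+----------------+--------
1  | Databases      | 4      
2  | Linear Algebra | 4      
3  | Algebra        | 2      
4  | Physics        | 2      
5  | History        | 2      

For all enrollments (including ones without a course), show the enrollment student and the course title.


LEFT JOIN keeps every row from enrollments (the left table); where course_id has no match in courses, the course columns become NULL. Walk through each enrollment:
  - enrollment 1 (Carol): course_id=NULL, no match -> kept with NULL
  - enrollment 2 (Victor): course_id=NULL, no match -> kept with NULL
  - enrollment 3 (Dana): course_id=1 -> matches Databases
  - enrollment 4 (Frank): course_id=5 -> matches History
All 4 rows appear; 2 have NULL course.

SQL:
SELECT a.student, b.title AS course
FROM enrollments a
LEFT JOIN courses b ON a.course_id = b.id

Result:
student | course   
--------+----------
Carol   | NULL     
Victor  | NULL     
Dana    | Databases
Frank   | History  


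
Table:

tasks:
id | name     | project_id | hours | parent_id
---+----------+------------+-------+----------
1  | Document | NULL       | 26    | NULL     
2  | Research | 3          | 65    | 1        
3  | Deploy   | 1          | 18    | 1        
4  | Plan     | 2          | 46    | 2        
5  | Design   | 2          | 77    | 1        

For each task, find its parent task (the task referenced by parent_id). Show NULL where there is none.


This is a self-join: tasks is joined to a second copy of itself, matching each row's parent_id to another row's id. Use LEFT JOIN so rows with parent_id=NULL are kept.
  - task 1 (Document): parent_id=NULL -> NULL
  - task 2 (Research): parent_id=1 -> Document
  - task 3 (Deploy): parent_id=1 -> Document
  - task 4 (Plan): parent_id=2 -> Research
  - task 5 (Design): parent_id=1 -> Document

SQL:
SELECT a.name AS item, b.name AS parent
FROM tasks a
LEFT JOIN tasks b ON a.parent_id = b.id

Result:
item     | parent  
---------+---------
Document | NULL    
Research | Document
Deploy   | Document
Plan     | Research
Design   | Document


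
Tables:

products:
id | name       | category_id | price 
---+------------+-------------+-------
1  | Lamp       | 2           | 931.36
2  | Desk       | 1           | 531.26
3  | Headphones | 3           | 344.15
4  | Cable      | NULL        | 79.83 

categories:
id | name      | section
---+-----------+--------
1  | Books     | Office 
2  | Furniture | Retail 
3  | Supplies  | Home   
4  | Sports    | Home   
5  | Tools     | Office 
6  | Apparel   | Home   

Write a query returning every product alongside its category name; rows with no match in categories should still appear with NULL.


LEFT JOIN keeps every row from products (the left table); where category_id has no match in categories, the category columns become NULL. Walk through each product:
  - product 1 (Lamp): category_id=2 -> matches Furniture
  - product 2 (Desk): category_id=1 -> matches Books
  - product 3 (Headphones): category_id=3 -> matches Supplies
  - product 4 (Cable): category_id=NULL, no match -> kept with NULL
All 4 rows appear; 1 has NULL category.

SQL:
SELECT a.name, b.name AS category
FROM products a
LEFT JOIN categories b ON a.category_id = b.id

Result:
name       | category 
-----------+----------
Lamp       | Furniture
Desk       | Books    
Headphones | Supplies 
Cable      | NULL     


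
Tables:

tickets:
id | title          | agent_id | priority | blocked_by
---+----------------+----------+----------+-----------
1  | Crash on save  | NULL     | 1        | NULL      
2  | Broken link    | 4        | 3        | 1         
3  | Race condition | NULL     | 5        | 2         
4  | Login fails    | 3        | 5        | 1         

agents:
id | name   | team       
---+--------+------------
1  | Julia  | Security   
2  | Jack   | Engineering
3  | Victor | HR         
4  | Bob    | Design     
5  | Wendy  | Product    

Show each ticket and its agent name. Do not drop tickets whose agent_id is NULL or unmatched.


LEFT JOIN keeps every row from tickets (the left table); where agent_id has no match in agents, the agent columns become NULL. Walk through each ticket:
  - ticket 1 (Crash on save): agent_id=NULL, no match -> kept with NULL
  - ticket 2 (Broken link): agent_id=4 -> matches Bob
  - ticket 3 (Race condition): agent_id=NULL, no match -> kept with NULL
  - ticket 4 (Login fails): agent_id=3 -> matches Victor
All 4 rows appear; 2 have NULL agent.

SQL:
SELECT a.title, b.name AS agent
FROM tickets a
LEFT JOIN agents b ON a.agent_id = b.id

Result:
title          | agent 
---------------+-------
Crash on save  | NULL  
Broken link    | Bob   
Race condition | NULL  
Login fails    | Victor


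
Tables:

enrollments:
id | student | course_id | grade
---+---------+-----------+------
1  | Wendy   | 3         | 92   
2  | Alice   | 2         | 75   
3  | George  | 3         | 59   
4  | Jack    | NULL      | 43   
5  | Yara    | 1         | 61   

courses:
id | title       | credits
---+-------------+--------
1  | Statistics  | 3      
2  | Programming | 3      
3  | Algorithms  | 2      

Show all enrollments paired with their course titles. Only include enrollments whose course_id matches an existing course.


INNER JOIN keeps only enrollments rows whose course_id matches an id in courses. Walk through each enrollment:
  - enrollment 1 (Wendy): course_id=3 -> matches Algorithms
  - enrollment 2 (Alice): course_id=2 -> matches Programming
  - enrollment 3 (George): course_id=3 -> matches Algorithms
  - enrollment 4 (Jack): course_id=NULL, no match -> dropped
  - enrollment 5 (Yara): course_id=1 -> matches Statistics
So 1 of 5 rows is dropped.

SQL:
SELECT a.student, b.title AS course
FROM enrollments a
INNER JOIN courses b ON a.course_id = b.id

Result:
student | course     
--------+------------
Wendy   | Algorithms 
Alice   | Programming
George  | Algorithms 
Yara    | Statistics 


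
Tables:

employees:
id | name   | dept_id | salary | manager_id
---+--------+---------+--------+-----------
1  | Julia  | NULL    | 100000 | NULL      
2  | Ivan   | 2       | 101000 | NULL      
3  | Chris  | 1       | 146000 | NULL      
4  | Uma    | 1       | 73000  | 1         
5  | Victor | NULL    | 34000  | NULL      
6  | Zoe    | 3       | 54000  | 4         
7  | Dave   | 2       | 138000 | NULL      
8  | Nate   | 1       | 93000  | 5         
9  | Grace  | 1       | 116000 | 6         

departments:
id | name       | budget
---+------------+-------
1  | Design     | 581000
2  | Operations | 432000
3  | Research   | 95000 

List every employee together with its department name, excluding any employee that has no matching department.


INNER JOIN keeps only employees rows whose dept_id matches an id in departments. Walk through each employee:
  - employee 1 (Julia): dept_id=NULL, no match -> dropped
  - employee 2 (Ivan): dept_id=2 -> matches Operations
  - employee 3 (Chris): dept_id=1 -> matches Design
  - employee 4 (Uma): dept_id=1 -> matches Design
  - employee 5 (Victor): dept_id=NULL, no match -> dropped
  - employee 6 (Zoe): dept_id=3 -> matches Research
  - employee 7 (Dave): dept_id=2 -> matches Operations
  - employee 8 (Nate): dept_id=1 -> matches Design
  - employee 9 (Grace): dept_id=1 -> matches Design
So 2 of 9 rows are dropped.

SQL:
SELECT a.name, b.name AS department
FROM employees a
INNER JOIN departments b ON a.dept_id = b.id

Result:
name  | department
------+-----------
Ivan  | Operations
Chris | Design    
Uma   | Design    
Zoe   | Research  
Dave  | Operations
Nate  | Design    
Grace | Design    


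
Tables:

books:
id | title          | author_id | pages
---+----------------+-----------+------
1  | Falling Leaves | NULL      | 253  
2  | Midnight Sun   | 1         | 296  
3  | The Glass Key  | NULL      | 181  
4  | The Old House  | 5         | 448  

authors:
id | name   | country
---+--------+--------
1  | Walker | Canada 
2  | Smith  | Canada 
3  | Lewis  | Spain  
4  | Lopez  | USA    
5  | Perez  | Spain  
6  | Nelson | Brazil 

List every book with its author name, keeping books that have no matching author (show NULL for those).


LEFT JOIN keeps every row from books (the left table); where author_id has no match in authors, the author columns become NULL. Walk through each book:
  - book 1 (Falling Leaves): author_id=NULL, no match -> kept with NULL
  - book 2 (Midnight Sun): author_id=1 -> matches Walker
  - book 3 (The Glass Key): author_id=NULL, no match -> kept with NULL
  - book 4 (The Old House): author_id=5 -> matches Perez
All 4 rows appear; 2 have NULL author.

SQL:
SELECT a.title, b.name AS author
FROM books a
LEFT JOIN authors b ON a.author_id = b.id

Result:
title          | author
---------------+-------
Falling Leaves | NULL  
Midnight Sun   | Walker
The Glass Key  | NULL  
The Old House  | Perez 


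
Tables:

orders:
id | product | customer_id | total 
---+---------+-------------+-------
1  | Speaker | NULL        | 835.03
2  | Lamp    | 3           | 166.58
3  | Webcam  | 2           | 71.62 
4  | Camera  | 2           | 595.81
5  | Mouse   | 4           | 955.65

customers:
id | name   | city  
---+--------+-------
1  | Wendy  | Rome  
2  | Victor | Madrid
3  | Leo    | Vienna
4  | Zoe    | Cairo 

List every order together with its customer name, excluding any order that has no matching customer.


INNER JOIN keeps only orders rows whose customer_id matches an id in customers. Walk through each order:
  - order 1 (Speaker): customer_id=NULL, no match -> dropped
  - order 2 (Lamp): customer_id=3 -> matches Leo
  - order 3 (Webcam): customer_id=2 -> matches Victor
  - order 4 (Camera): customer_id=2 -> matches Victor
  - order 5 (Mouse): customer_id=4 -> matches Zoe
So 1 of 5 rows is dropped.

SQL:
SELECT a.product, b.name AS customer
FROM orders a
INNER JOIN customers b ON a.customer_id = b.id

Result:
product | customer
--------+---------
Lamp    | Leo     
Webcam  | Victor  
Camera  | Victor  
Mouse   | Zoe     


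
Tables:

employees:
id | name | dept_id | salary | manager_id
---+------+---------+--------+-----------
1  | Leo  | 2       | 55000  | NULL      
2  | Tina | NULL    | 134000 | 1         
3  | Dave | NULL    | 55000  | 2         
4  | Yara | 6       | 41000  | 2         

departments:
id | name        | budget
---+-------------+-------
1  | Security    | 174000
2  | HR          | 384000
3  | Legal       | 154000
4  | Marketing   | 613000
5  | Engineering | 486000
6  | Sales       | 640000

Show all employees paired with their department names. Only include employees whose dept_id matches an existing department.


INNER JOIN keeps only employees rows whose dept_id matches an id in departments. Walk through each employee:
  - employee 1 (Leo): dept_id=2 -> matches HR
  - employee 2 (Tina): dept_id=NULL, no match -> dropped
  - employee 3 (Dave): dept_id=NULL, no match -> dropped
  - employee 4 (Yara): dept_id=6 -> matches Sales
So 2 of 4 rows are dropped.

SQL:
SELECT a.name, b.name AS department
FROM employees a
INNER JOIN departments b ON a.dept_id = b.id

Result:
name | department
-----+-----------
Leo  | HR        
Yara | Sales     


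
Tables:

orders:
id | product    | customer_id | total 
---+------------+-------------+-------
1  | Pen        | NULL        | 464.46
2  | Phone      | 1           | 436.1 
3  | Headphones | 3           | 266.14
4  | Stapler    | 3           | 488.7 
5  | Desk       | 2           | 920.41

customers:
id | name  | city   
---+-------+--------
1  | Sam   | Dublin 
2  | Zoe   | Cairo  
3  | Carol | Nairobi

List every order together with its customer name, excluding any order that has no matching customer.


INNER JOIN keeps only orders rows whose customer_id matches an id in customers. Walk through each order:
  - order 1 (Pen): customer_id=NULL, no match -> dropped
  - order 2 (Phone): customer_id=1 -> matches Sam
  - order 3 (Headphones): customer_id=3 -> matches Carol
  - order 4 (Stapler): customer_id=3 -> matches Carol
  - order 5 (Desk): customer_id=2 -> matches Zoe
So 1 of 5 rows is dropped.

SQL:
SELECT a.product, b.name AS customer
FROM orders a
INNER JOIN customers b ON a.customer_id = b.id

Result:
product    | customer
-----------+---------
Phone      | Sam     
Headphones | Carol   
Stapler    | Carol   
Desk       | Zoe     


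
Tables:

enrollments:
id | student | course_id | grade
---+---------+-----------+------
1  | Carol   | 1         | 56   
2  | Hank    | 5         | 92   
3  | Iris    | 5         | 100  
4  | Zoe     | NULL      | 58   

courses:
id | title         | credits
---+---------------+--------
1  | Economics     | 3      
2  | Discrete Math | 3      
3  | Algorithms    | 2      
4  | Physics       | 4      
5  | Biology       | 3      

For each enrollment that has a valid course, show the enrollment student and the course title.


INNER JOIN keeps only enrollments rows whose course_id matches an id in courses. Walk through each enrollment:
  - enrollment 1 (Carol): course_id=1 -> matches Economics
  - enrollment 2 (Hank): course_id=5 -> matches Biology
  - enrollment 3 (Iris): course_id=5 -> matches Biology
  - enrollment 4 (Zoe): course_id=NULL, no match -> dropped
So 1 of 4 rows is dropped.

SQL:
SELECT a.student, b.title AS course
FROM enrollments a
INNER JOIN courses b ON a.course_id = b.id

Result:
student | course   
--------+----------
Carol   | Economics
Hank    | Biology  
Iris    | Biology  


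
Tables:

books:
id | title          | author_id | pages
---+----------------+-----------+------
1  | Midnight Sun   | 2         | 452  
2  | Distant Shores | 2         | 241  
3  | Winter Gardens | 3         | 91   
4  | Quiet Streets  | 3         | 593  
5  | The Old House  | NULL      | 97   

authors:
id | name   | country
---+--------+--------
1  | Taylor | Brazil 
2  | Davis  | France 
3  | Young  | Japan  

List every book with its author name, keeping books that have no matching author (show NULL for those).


LEFT JOIN keeps every row from books (the left table); where author_id has no match in authors, the author columns become NULL. Walk through each book:
  - book 1 (Midnight Sun): author_id=2 -> matches Davis
  - book 2 (Distant Shores): author_id=2 -> matches Davis
  - book 3 (Winter Gardens): author_id=3 -> matches Young
  - book 4 (Quiet Streets): author_id=3 -> matches Young
  - book 5 (The Old House): author_id=NULL, no match -> kept with NULL
All 5 rows appear; 1 has NULL author.

SQL:
SELECT a.title, b.name AS author
FROM books a
LEFT JOIN authors b ON a.author_id = b.id

Result:
title          | author
---------------+-------
Midnight Sun   | Davis 
Distant Shores | Davis 
Winter Gardens | Young 
Quiet Streets  | Young 
The Old House  | NULL  


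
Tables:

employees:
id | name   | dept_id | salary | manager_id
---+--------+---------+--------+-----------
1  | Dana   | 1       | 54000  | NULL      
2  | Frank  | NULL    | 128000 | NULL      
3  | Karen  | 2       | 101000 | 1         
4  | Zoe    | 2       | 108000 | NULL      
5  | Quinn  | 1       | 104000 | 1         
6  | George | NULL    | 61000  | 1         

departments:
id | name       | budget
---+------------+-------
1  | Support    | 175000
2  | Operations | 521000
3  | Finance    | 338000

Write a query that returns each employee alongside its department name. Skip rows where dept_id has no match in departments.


INNER JOIN keeps only employees rows whose dept_id matches an id in departments. Walk through each employee:
  - employee 1 (Dana): dept_id=1 -> matches Support
  - employee 2 (Frank): dept_id=NULL, no match -> dropped
  - employee 3 (Karen): dept_id=2 -> matches Operations
  - employee 4 (Zoe): dept_id=2 -> matches Operations
  - employee 5 (Quinn): dept_id=1 -> matches Support
  - employee 6 (George): dept_id=NULL, no match -> dropped
So 2 of 6 rows are dropped.

SQL:
SELECT a.name, b.name AS department
FROM employees a
INNER JOIN departments b ON a.dept_id = b.id

Result:
name  | department
------+-----------
Dana  | Support   
Karen | Operations
Zoe   | Operations
Quinn | Support   


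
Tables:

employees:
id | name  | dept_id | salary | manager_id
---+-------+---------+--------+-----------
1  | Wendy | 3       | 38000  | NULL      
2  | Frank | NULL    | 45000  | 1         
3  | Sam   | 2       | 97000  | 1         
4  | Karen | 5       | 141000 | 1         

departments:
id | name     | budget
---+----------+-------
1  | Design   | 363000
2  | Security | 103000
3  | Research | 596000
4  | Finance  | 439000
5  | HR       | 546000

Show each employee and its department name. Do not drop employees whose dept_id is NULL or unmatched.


LEFT JOIN keeps every row from employees (the left table); where dept_id has no match in departments, the department columns become NULL. Walk through each employee:
  - employee 1 (Wendy): dept_id=3 -> matches Research
  - employee 2 (Frank): dept_id=NULL, no match -> kept with NULL
  - employee 3 (Sam): dept_id=2 -> matches Security
  - employee 4 (Karen): dept_id=5 -> matches HR
All 4 rows appear; 1 has NULL department.

SQL:
SELECT a.name, b.name AS department
FROM employees a
LEFT JOIN departments b ON a.dept_id = b.id

Result:
name  | department
------+-----------
Wendy | Research  
Frank | NULL      
Sam   | Security  
Karen | HR        


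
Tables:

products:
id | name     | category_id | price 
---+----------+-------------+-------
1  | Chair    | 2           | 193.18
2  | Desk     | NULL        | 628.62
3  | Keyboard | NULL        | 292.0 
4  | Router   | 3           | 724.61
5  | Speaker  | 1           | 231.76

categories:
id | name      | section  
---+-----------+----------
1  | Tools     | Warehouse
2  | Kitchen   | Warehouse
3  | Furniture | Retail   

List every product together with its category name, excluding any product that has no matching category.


INNER JOIN keeps only products rows whose category_id matches an id in categories. Walk through each product:
  - product 1 (Chair): category_id=2 -> matches Kitchen
  - product 2 (Desk): category_id=NULL, no match -> dropped
  - product 3 (Keyboard): category_id=NULL, no match -> dropped
  - product 4 (Router): category_id=3 -> matches Furniture
  - product 5 (Speaker): category_id=1 -> matches Tools
So 2 of 5 rows are dropped.

SQL:
SELECT a.name, b.name AS category
FROM products a
INNER JOIN categories b ON a.category_id = b.id

Result:
name    | category 
--------+----------
Chair   | Kitchen  
Router  | Furniture
Speaker | Tools    


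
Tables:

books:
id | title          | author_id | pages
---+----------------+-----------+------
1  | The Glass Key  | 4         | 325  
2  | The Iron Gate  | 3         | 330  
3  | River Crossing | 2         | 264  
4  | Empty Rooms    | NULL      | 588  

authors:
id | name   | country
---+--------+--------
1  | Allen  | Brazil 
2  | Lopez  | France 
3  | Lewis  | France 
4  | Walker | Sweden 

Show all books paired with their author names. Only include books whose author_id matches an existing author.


INNER JOIN keeps only books rows whose author_id matches an id in authors. Walk through each book:
  - book 1 (The Glass Key): author_id=4 -> matches Walker
  - book 2 (The Iron Gate): author_id=3 -> matches Lewis
  - book 3 (River Crossing): author_id=2 -> matches Lopez
  - book 4 (Empty Rooms): author_id=NULL, no match -> dropped
So 1 of 4 rows is dropped.

SQL:
SELECT a.title, b.name AS author
FROM books a
INNER JOIN authors b ON a.author_id = b.id

Result:
title          | author
---------------+-------
The Glass Key  | Walker
The Iron Gate  | Lewis 
River Crossing | Lopez 


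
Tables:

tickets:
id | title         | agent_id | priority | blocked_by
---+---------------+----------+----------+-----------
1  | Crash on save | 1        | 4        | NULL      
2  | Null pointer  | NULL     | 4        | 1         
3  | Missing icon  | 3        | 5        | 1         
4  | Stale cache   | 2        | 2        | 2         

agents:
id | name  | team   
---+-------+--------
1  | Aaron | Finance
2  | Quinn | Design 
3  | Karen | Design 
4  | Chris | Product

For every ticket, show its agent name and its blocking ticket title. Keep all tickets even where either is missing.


Two LEFT JOINs from the same base table tickets: one to agents via agent_id, one to tickets itself via blocked_by. Both are LEFT so every ticket is preserved.
Match against agents:
  - ticket 1 (Crash on save): agent_id=1 -> matches Aaron
  - ticket 2 (Null pointer): agent_id=NULL, no match -> kept with NULL
  - ticket 3 (Missing icon): agent_id=3 -> matches Karen
  - ticket 4 (Stale cache): agent_id=2 -> matches Quinn
Match against tickets (self):
  - ticket 1 (Crash on save): blocked_by=NULL -> NULL
  - ticket 2 (Null pointer): blocked_by=1 -> Crash on save
  - ticket 3 (Missing icon): blocked_by=1 -> Crash on save
  - ticket 4 (Stale cache): blocked_by=2 -> Null pointer

SQL:
SELECT a.title, b.name AS agent, c.title AS blocked_by
FROM tickets a
LEFT JOIN agents b ON a.agent_id = b.id
LEFT JOIN tickets c ON a.blocked_by = c.id

Result:
title         | agent | blocked_by   
--------------+-------+--------------
Crash on save | Aaron | NULL         
Null pointer  | NULL  | Crash on save
Missing icon  | Karen | Crash on save
Stale cache   | Quinn | Null pointer 


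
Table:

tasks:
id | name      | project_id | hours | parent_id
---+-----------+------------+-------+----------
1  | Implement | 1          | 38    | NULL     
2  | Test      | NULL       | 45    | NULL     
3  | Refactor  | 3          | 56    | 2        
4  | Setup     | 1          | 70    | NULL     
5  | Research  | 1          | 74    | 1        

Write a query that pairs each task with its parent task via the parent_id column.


This is a self-join: tasks is joined to a second copy of itself, matching each row's parent_id to another row's id. Use LEFT JOIN so rows with parent_id=NULL are kept.
  - task 1 (Implement): parent_id=NULL -> NULL
  - task 2 (Test): parent_id=NULL -> NULL
  - task 3 (Refactor): parent_id=2 -> Test
  - task 4 (Setup): parent_id=NULL -> NULL
  - task 5 (Research): parent_id=1 -> Implement

SQL:
SELECT a.name AS item, b.name AS parent
FROM tasks a
LEFT JOIN tasks b ON a.parent_id = b.id

Result:
item      | parent   
----------+----------
Implement | NULL     
Test      | NULL     
Refactor  | Test     
Setup     | NULL     
Research  | Implement


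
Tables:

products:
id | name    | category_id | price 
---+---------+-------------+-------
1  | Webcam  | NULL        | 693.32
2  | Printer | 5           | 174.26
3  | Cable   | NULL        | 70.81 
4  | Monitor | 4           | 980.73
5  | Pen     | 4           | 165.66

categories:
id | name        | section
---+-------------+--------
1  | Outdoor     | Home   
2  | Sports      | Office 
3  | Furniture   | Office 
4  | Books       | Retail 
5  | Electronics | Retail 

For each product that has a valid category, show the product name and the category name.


INNER JOIN keeps only products rows whose category_id matches an id in categories. Walk through each product:
  - product 1 (Webcam): category_id=NULL, no match -> dropped
  - product 2 (Printer): category_id=5 -> matches Electronics
  - product 3 (Cable): category_id=NULL, no match -> dropped
  - product 4 (Monitor): category_id=4 -> matches Books
  - product 5 (Pen): category_id=4 -> matches Books
So 2 of 5 rows are dropped.

SQL:
SELECT a.name, b.name AS category
FROM products a
INNER JOIN categories b ON a.category_id = b.id

Result:
name    | category   
--------+------------
Printer | Electronics
Monitor | Books      
Pen     | Books      


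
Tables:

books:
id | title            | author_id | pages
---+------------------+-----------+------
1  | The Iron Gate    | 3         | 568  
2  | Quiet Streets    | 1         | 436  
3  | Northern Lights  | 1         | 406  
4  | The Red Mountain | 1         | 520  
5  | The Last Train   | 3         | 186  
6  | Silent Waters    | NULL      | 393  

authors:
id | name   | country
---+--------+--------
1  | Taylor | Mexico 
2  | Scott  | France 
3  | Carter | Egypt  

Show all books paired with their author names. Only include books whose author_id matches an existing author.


INNER JOIN keeps only books rows whose author_id matches an id in authors. Walk through each book:
  - book 1 (The Iron Gate): author_id=3 -> matches Carter
  - book 2 (Quiet Streets): author_id=1 -> matches Taylor
  - book 3 (Northern Lights): author_id=1 -> matches Taylor
  - book 4 (The Red Mountain): author_id=1 -> matches Taylor
  - book 5 (The Last Train): author_id=3 -> matches Carter
  - book 6 (Silent Waters): author_id=NULL, no match -> dropped
So 1 of 6 rows is dropped.

SQL:
SELECT a.title, b.name AS author
FROM books a
INNER JOIN authors b ON a.author_id = b.id

Result:
title            | author
-----------------+-------
The Iron Gate    | Carter
Quiet Streets    | Taylor
Northern Lights  | Taylor
The Red Mountain | Taylor
The Last Train   | Carter


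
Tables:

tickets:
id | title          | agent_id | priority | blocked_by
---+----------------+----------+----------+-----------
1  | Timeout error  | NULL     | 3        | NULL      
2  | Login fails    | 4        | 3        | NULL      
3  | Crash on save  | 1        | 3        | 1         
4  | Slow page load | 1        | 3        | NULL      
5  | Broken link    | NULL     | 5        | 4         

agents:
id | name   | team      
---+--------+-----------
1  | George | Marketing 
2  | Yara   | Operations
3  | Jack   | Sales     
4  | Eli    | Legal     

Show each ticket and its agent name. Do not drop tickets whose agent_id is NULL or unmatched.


LEFT JOIN keeps every row from tickets (the left table); where agent_id has no match in agents, the agent columns become NULL. Walk through each ticket:
  - ticket 1 (Timeout error): agent_id=NULL, no match -> kept with NULL
  - ticket 2 (Login fails): agent_id=4 -> matches Eli
  - ticket 3 (Crash on save): agent_id=1 -> matches George
  - ticket 4 (Slow page load): agent_id=1 -> matches George
  - ticket 5 (Broken link): agent_id=NULL, no match -> kept with NULL
All 5 rows appear; 2 have NULL agent.

SQL:
SELECT a.title, b.name AS agent
FROM tickets a
LEFT JOIN agents b ON a.agent_id = b.id

Result:
title          | agent 
---------------+-------
Timeout error  | NULL  
Login fails    | Eli   
Crash on save  | George
Slow page load | George
Broken link    | NULL  
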